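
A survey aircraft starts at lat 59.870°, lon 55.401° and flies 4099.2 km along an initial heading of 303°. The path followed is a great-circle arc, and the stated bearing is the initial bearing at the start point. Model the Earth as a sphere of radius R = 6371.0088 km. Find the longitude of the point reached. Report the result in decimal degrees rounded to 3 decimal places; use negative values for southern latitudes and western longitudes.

longitude -21.293°

δ = 4099.2/6371.0088 = 0.643415 rad (36.8649°).
Converting: φ₁ = 1.044929 rad, θ = 5.288348 rad.
Destination latitude: φ₂ = arcsin( sin φ₁ cos δ + cos φ₁ sin δ cos θ ) = arcsin(0.855970) = 58.867°.
Δλ = atan2( sin θ sin δ cos φ₁ , cos δ − sin φ₁ sin φ₂ ) = atan2(-0.252560, 0.059733) = -1.338555 rad = -76.694°.
Hence λ₂ = 55.401° + -76.694° = -21.293°.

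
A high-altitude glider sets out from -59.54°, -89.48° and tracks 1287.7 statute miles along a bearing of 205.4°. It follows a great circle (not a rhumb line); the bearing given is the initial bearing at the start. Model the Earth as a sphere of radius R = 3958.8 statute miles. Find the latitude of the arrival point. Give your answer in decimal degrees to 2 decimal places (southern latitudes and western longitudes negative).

Angular distance δ = d/R = 1287.7 / 3958.8 = 0.325275 rad.
Converting: φ₁ = -1.039169 rad, θ = 3.584906 rad.
Applying the spherical law of cosines for sides, sin φ₂ = sin φ₁ cos δ + cos φ₁ sin δ cos θ = -0.963125, so φ₂ = -74.39°.
Then Δλ = atan2(-0.069488, 0.117365) = -0.534567 rad, from sin θ sin δ cos φ₁ over cos δ − sin φ₁ sin φ₂.
λ₂ = λ₁ + Δλ = -120.11°.

latitude -74.39°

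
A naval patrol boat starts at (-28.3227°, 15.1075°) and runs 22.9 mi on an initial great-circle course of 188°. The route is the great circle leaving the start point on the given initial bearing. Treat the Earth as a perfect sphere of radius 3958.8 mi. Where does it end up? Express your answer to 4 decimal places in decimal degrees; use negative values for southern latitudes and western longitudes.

Angular distance δ = d/R = 22.9 / 3958.8 = 0.005785 rad.
Start latitude φ₁ = -0.494324 rad; initial bearing θ = 3.281219 rad.
sin φ₂ = sin φ₁ cos δ + cos φ₁ sin δ cos θ = (-0.474437)(0.999983) + (0.880289)(0.005785)(-0.990268) = -0.479472
φ₂ = asin(-0.479472) = -0.500052 rad = -28.6509°.
For the longitude increment, Δλ = atan2( sin θ sin δ cos φ₁, cos δ − sin φ₁ sin φ₂ ) = atan2(-0.000709, 0.772504) = -0.0526°.
λ₂ = λ₁ + Δλ = 15.0549°.

latitude -28.6509°, longitude 15.0549°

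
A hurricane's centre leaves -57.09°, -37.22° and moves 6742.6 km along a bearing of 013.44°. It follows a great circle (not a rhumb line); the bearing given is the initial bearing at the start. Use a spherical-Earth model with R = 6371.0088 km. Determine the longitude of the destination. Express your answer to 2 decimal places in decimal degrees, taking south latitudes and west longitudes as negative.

longitude -25.52°

δ = 6742.6/6371.0088 = 1.058325 rad (60.6376°).
Converting: φ₁ = -0.996408 rad, θ = 0.234572 rad.
Destination latitude: φ₂ = arcsin( sin φ₁ cos δ + cos φ₁ sin δ cos θ ) = arcsin(0.048909) = 2.80°.
Δλ = atan2( sin θ sin δ cos φ₁ , cos δ − sin φ₁ sin φ₂ ) = atan2(0.110060, 0.531393) = 0.204228 rad = 11.70°.
Hence λ₂ = -37.22° + 11.70° = -25.52°.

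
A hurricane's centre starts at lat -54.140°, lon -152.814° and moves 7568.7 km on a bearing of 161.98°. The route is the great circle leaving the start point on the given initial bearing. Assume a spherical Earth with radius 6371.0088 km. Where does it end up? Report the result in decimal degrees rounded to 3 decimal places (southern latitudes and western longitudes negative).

latitude -55.032°, longitude -2.860°

Central angle δ = d/R = 1.187991 rad.
With φ₁ = -54.140° = -0.944921 rad and θ = 161.98° = 2.827084 rad:
sin φ₂ = sin φ₁ cos δ + cos φ₁ sin δ cos θ = (-0.810451)(0.373524) + (0.585807)(0.927620)(-0.950949) = -0.819475
φ₂ = asin(-0.819475) = -0.960494 rad = -55.032°.
For the longitude increment, Δλ = atan2( sin θ sin δ cos φ₁, cos δ − sin φ₁ sin φ₂ ) = atan2(0.168102, -0.290619) = 149.954°.
λ₂ = -152.814° + 149.954° = -2.860°.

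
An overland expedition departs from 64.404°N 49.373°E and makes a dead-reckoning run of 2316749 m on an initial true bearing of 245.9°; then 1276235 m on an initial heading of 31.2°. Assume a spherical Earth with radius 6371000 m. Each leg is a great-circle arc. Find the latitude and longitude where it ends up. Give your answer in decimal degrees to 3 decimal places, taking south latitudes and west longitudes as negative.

latitude 60.578°, longitude 30.221°

Apply the spherical direct solution leg by leg, carrying full precision between legs.
Leg 1: from (64.404°, 49.373°), δ = 2316749/6371000 = 0.363640 rad, θ = 245.9° → φ = 51.274°, λ = 18.109°.
Leg 2: from (51.274°, 18.109°), δ = 1276235/6371000 = 0.200319 rad, θ = 31.2° → φ = 60.578°, λ = 30.221°.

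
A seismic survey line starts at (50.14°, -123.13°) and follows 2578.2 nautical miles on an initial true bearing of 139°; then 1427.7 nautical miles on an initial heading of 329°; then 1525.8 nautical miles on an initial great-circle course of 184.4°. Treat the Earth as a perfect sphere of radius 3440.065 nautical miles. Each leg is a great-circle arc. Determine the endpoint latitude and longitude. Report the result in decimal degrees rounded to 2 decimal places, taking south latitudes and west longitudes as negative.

Apply the spherical direct solution leg by leg, carrying full precision between legs.
Leg 1: from (50.14°, -123.13°), δ = 2578.2/3440.065 = 0.749463 rad, θ = 139° → φ = 13.44°, λ = -95.77°.
Leg 2: from (13.44°, -95.77°), δ = 1427.7/3440.065 = 0.415021 rad, θ = 329° → φ = 33.29°, λ = -110.16°.
Leg 3: from (33.29°, -110.16°), δ = 1525.8/3440.065 = 0.443538 rad, θ = 184.4° → φ = 7.94°, λ = -112.06°.

latitude 7.94°, longitude -112.06°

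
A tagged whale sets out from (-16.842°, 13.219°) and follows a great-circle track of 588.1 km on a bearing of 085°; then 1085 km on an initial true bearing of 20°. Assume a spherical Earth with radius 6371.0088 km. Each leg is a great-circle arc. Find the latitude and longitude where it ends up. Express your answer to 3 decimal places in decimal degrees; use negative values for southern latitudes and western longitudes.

latitude -7.117°, longitude 22.058°

Apply the spherical direct solution leg by leg, carrying full precision between legs.
Leg 1: from (-16.842°, 13.219°), δ = 588.1/6371.0088 = 0.092309 rad, θ = 85° → φ = -16.309°, λ = 18.709°.
Leg 2: from (-16.309°, 18.709°), δ = 1085/6371.0088 = 0.170303 rad, θ = 20° → φ = -7.117°, λ = 22.058°.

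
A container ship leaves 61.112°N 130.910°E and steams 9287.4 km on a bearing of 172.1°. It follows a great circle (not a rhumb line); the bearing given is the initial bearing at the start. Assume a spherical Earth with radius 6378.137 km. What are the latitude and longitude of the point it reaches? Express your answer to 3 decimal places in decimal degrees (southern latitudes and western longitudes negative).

Angular distance δ = d/R = 9287.4 / 6378.137 = 1.456131 rad.
With φ₁ = 61.112° = 1.066606 rad and θ = 172.1° = 3.003712 rad:
Applying the spherical law of cosines for sides, sin φ₂ = sin φ₁ cos δ + cos φ₁ sin δ cos θ = -0.375194, so φ₂ = -22.036°.
Then Δλ = atan2(0.065963, 0.442922) = 0.147841 rad, from sin θ sin δ cos φ₁ over cos δ − sin φ₁ sin φ₂.
Hence λ₂ = 130.910° + 8.471° = 139.381°.

latitude -22.036°, longitude 139.381°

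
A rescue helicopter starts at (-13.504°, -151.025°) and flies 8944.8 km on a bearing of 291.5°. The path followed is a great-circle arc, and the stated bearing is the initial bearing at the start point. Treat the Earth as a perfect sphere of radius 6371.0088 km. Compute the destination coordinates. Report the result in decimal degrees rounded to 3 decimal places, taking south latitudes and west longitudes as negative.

latitude 18.219°, longitude 133.975°

The arc subtends δ = 8944.8/6371.0088 = 1.403985 rad at the centre.
With φ₁ = -13.504° = -0.235689 rad and θ = 291.5° = 5.087635 rad:
Applying the spherical law of cosines for sides, sin φ₂ = sin φ₁ cos δ + cos φ₁ sin δ cos θ = 0.312650, so φ₂ = 18.219°.
Δλ = atan2( sin θ sin δ cos φ₁ , cos δ − sin φ₁ sin φ₂ ) = atan2(-0.892137, 0.239047) = -1.308998 rad = -75.000°.
λ₂ = -151.025° + -75.000° = -226.025°, normalized to (−180°, 180°] → 133.975°.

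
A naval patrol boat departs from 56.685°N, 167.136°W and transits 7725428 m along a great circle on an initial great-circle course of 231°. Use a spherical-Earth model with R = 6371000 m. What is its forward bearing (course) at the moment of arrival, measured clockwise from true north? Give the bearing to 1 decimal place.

The arc subtends δ = 7725428/6371000 = 1.212593 rad at the centre.
Converting: φ₁ = 0.989340 rad, θ = 4.031711 rad.
Destination latitude: φ₂ = arcsin( sin φ₁ cos δ + cos φ₁ sin δ cos θ ) = arcsin(-0.030733) = -1.761°.
Then Δλ = atan2(-0.399749, 0.376275) = -0.815638 rad, from sin θ sin δ cos φ₁ over cos δ − sin φ₁ sin φ₂.
λ₂ = -167.136° + -46.733° = -213.869°, normalized to (−180°, 180°] → 146.131°.
The forward bearing on arrival equals the back-azimuth from the destination plus 180°.
Back-azimuth from P₂ (-1.8°, 146.1°) to P₁ (56.7°, -167.1°), with Δλ' = λ₁ − λ₂ = -313.3°: atan2( sin Δλ' cos φ₁ , cos φ₂ sin φ₁ − sin φ₂ cos φ₁ cos Δλ' ) = 25.3°.
Final bearing = (25.3° + 180°) mod 360° = 205.3°.

final bearing 205.3°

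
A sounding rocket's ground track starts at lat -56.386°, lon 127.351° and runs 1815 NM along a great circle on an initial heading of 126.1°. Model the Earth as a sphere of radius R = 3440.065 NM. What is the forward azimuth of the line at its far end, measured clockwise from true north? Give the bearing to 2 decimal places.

final bearing 72.92°

The arc subtends δ = 1815/3440.065 = 0.527606 rad at the centre.
With φ₁ = -56.386° = -0.984121 rad and θ = 126.1° = 2.200860 rad:
sin φ₂ = sin φ₁ cos δ + cos φ₁ sin δ cos θ = (-0.832786)(0.864015) + (0.553595)(0.503467)(-0.589196) = -0.883758
φ₂ = asin(-0.883758) = -1.083833 rad = -62.099°.
For the longitude increment, Δλ = atan2( sin θ sin δ cos φ₁, cos δ − sin φ₁ sin φ₂ ) = atan2(0.225200, 0.128033) = 60.380°.
λ₂ = 127.351° + 60.380° = 187.731°, normalized to (−180°, 180°] → -172.269°.
The forward bearing on arrival equals the back-azimuth from the destination plus 180°.
Back-azimuth from P₂ (-62.10°, -172.27°) to P₁ (-56.39°, 127.35°), with Δλ' = λ₁ − λ₂ = 299.62°: atan2( sin Δλ' cos φ₁ , cos φ₂ sin φ₁ − sin φ₂ cos φ₁ cos Δλ' ) = 252.92°.
Final bearing = (252.92° + 180°) mod 360° = 72.92°.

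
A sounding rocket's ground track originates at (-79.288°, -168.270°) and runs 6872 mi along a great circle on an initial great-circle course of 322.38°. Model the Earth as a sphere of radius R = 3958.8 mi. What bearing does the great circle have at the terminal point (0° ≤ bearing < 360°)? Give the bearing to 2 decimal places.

final bearing 353.15°

δ = 6872/3958.8 = 1.735880 rad (99.4586°).
Converting: φ₁ = -1.383837 rad, θ = 5.626592 rad.
Applying the spherical law of cosines for sides, sin φ₂ = sin φ₁ cos δ + cos φ₁ sin δ cos θ = 0.306694, so φ₂ = 17.860°.
Then Δλ = atan2(-0.111918, 0.137015) = -0.684918 rad, from sin θ sin δ cos φ₁ over cos δ − sin φ₁ sin φ₂.
λ₂ = -168.270° + -39.243° = -207.513°, normalized to (−180°, 180°] → 152.487°.
The forward bearing on arrival equals the back-azimuth from the destination plus 180°.
Back-azimuth from P₂ (17.86°, 152.49°) to P₁ (-79.29°, -168.27°), with Δλ' = λ₁ − λ₂ = -320.76°: atan2( sin Δλ' cos φ₁ , cos φ₂ sin φ₁ − sin φ₂ cos φ₁ cos Δλ' ) = 173.15°.
Final bearing = (173.15° + 180°) mod 360° = 353.15°.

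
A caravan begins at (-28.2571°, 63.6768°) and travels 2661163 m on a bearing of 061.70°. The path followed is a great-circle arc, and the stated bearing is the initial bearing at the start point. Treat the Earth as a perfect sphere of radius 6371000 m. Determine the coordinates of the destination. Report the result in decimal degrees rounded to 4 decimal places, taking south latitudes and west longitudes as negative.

δ = 2661163/6371000 = 0.417699 rad (23.9324°).
Converting: φ₁ = -0.493179 rad, θ = 1.076868 rad.
Applying the spherical law of cosines for sides, sin φ₂ = sin φ₁ cos δ + cos φ₁ sin δ cos θ = -0.263326, so φ₂ = -15.2675°.
Then Δλ = atan2(0.314610, 0.789359) = 0.379268 rad, from sin θ sin δ cos φ₁ over cos δ − sin φ₁ sin φ₂.
Hence λ₂ = 63.6768° + 21.7304° = 85.4072°.

latitude -15.2675°, longitude 85.4072°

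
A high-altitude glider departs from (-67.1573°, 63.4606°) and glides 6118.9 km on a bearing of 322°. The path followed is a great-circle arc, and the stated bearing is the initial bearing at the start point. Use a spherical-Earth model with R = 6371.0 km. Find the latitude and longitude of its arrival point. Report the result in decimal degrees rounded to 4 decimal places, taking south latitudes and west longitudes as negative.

latitude -16.1137°, longitude 31.7838°

The arc subtends δ = 6118.9/6371 = 0.960430 rad at the centre.
With φ₁ = -67.1573° = -1.172116 rad and θ = 322° = 5.619960 rad:
sin φ₂ = sin φ₁ cos δ + cos φ₁ sin δ cos θ = (-0.921574)(0.573168) + (0.388203)(0.819438)(0.788011) = -0.277544
φ₂ = asin(-0.277544) = -0.281237 rad = -16.1137°.
Then Δλ = atan2(-0.195847, 0.317390) = -0.552865 rad, from sin θ sin δ cos φ₁ over cos δ − sin φ₁ sin φ₂.
λ₂ = λ₁ + Δλ = 31.7838°.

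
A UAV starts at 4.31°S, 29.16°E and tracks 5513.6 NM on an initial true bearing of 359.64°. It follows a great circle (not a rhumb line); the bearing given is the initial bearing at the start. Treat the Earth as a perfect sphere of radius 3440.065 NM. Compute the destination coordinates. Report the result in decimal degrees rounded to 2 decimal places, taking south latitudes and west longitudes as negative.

Central angle δ = d/R = 1.602760 rad.
Converting: φ₁ = -0.075224 rad, θ = 6.276902 rad.
Destination latitude: φ₂ = arcsin( sin φ₁ cos δ + cos φ₁ sin δ cos θ ) = arcsin(0.999045) = 87.50°.
Δλ = atan2( sin θ sin δ cos φ₁ , cos δ − sin φ₁ sin φ₂ ) = atan2(-0.006262, 0.043122) = -0.144211 rad = -8.26°.
λ₂ = 29.16° + -8.26° = 20.90°.

latitude 87.50°, longitude 20.90°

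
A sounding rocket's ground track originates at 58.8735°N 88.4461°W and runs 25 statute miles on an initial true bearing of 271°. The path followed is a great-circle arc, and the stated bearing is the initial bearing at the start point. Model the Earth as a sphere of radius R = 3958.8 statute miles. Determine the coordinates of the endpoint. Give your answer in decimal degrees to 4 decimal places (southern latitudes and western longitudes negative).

latitude 58.8779°, longitude -89.1460°

δ = 25/3958.8 = 0.006315 rad (0.3618°).
Start latitude φ₁ = 1.027536 rad; initial bearing θ = 4.729842 rad.
Destination latitude: φ₂ = arcsin( sin φ₁ cos δ + cos φ₁ sin δ cos θ ) = arcsin(0.856068) = 58.8779°.
Then Δλ = atan2(-0.003264, 0.267162) = -0.012216 rad, from sin θ sin δ cos φ₁ over cos δ − sin φ₁ sin φ₂.
λ₂ = λ₁ + Δλ = -89.1460°.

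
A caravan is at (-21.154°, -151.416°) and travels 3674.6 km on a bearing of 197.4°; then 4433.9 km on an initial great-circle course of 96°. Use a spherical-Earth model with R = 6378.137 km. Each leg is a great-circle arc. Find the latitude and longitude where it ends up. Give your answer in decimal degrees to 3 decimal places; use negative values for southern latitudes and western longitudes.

Apply the spherical direct solution leg by leg, carrying full precision between legs.
Leg 1: from (-21.154°, -151.416°), δ = 3674.6/6378.137 = 0.576124 rad, θ = 197.4° → φ = -51.947°, λ = -166.741°.
Leg 2: from (-51.947°, -166.741°), δ = 4433.9/6378.137 = 0.695172 rad, θ = 96° → φ = -40.239°, λ = -110.179°.

latitude -40.239°, longitude -110.179°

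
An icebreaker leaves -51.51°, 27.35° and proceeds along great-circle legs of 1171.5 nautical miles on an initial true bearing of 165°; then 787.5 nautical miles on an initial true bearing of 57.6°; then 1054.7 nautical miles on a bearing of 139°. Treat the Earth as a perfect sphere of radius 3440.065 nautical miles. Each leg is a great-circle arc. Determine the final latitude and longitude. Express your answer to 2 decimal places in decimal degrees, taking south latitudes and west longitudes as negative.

latitude -70.54°, longitude 101.38°

Apply the spherical direct solution leg by leg, carrying full precision between legs.
Leg 1: from (-51.51°, 27.35°), δ = 1171.5/3440.065 = 0.340546 rad, θ = 165° → φ = -69.81°, λ = 41.86°.
Leg 2: from (-69.81°, 41.86°), δ = 787.5/3440.065 = 0.228920 rad, θ = 57.6° → φ = -60.70°, λ = 64.91°.
Leg 3: from (-60.70°, 64.91°), δ = 1054.7/3440.065 = 0.306593 rad, θ = 139° → φ = -70.54°, λ = 101.38°.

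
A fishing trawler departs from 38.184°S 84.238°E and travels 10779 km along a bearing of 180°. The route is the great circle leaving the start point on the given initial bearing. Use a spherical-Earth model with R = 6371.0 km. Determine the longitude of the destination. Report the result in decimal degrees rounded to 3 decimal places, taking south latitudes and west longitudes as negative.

The arc subtends δ = 10779/6371 = 1.691885 rad at the centre.
Start latitude φ₁ = -0.666437 rad; initial bearing θ = 3.141593 rad.
Destination latitude: φ₂ = arcsin( sin φ₁ cos δ + cos φ₁ sin δ cos θ ) = arcsin(-0.705601) = -44.878°.
Then Δλ = atan2(0.000000, -0.556988) = 3.141593 rad, from sin θ sin δ cos φ₁ over cos δ − sin φ₁ sin φ₂.
λ₂ = 84.238° + 180.000° = 264.238°, normalized to (−180°, 180°] → -95.762°.

longitude -95.762°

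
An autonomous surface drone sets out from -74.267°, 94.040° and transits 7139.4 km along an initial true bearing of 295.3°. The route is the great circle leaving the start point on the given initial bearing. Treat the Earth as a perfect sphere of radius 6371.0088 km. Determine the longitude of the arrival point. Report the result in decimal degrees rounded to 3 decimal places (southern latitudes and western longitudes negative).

longitude 35.001°

Angular distance δ = d/R = 7139.4 / 6371.0088 = 1.120607 rad.
Converting: φ₁ = -1.296204 rad, θ = 5.153957 rad.
sin φ₂ = sin φ₁ cos δ + cos φ₁ sin δ cos θ = (-0.962536)(0.435136) + (0.271155)(0.900365)(0.427358) = -0.314499
φ₂ = asin(-0.314499) = -0.319929 rad = -18.331°.
Then Δλ = atan2(-0.220721, 0.132419) = -1.030423 rad, from sin θ sin δ cos φ₁ over cos δ − sin φ₁ sin φ₂.
Hence λ₂ = 94.040° + -59.039° = 35.001°.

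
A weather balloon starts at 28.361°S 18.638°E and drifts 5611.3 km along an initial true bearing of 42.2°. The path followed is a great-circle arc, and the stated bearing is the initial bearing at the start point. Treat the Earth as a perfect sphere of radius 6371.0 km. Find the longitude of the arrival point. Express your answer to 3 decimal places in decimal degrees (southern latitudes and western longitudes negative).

longitude 50.560°

The arc subtends δ = 5611.3/6371 = 0.880757 rad at the centre.
Converting: φ₁ = -0.494993 rad, θ = 0.736529 rad.
Destination latitude: φ₂ = arcsin( sin φ₁ cos δ + cos φ₁ sin δ cos θ ) = arcsin(0.200363) = 11.558°.
For the longitude increment, Δλ = atan2( sin θ sin δ cos φ₁, cos δ − sin φ₁ sin φ₂ ) = atan2(0.455865, 0.731745) = 31.922°.
Hence λ₂ = 18.638° + 31.922° = 50.560°.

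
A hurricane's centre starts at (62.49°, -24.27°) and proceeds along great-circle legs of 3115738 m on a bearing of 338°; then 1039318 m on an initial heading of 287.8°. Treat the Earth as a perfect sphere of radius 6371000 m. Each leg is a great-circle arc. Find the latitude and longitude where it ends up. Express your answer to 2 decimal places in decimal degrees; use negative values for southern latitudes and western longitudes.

Apply the spherical direct solution leg by leg, carrying full precision between legs.
Leg 1: from (62.49°, -24.27°), δ = 3115738/6371000 = 0.489050 rad, θ = 338° → φ = 79.79°, λ = -107.33°.
Leg 2: from (79.79°, -107.33°), δ = 1039318/6371000 = 0.163133 rad, θ = 287.8° → φ = 78.49°, λ = -158.14°.

latitude 78.49°, longitude -158.14°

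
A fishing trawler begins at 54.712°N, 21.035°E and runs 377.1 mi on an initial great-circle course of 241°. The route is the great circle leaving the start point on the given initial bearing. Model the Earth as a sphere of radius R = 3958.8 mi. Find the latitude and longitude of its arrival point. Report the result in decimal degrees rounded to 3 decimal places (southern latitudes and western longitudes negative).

δ = 377.1/3958.8 = 0.095256 rad (5.4578°).
Start latitude φ₁ = 0.954905 rad; initial bearing θ = 4.206243 rad.
sin φ₂ = sin φ₁ cos δ + cos φ₁ sin δ cos θ = (0.816259)(0.995467) + (0.577687)(0.095112)(-0.484810) = 0.785920
φ₂ = asin(0.785920) = 0.904183 rad = 51.806°.
Δλ = atan2( sin θ sin δ cos φ₁ , cos δ − sin φ₁ sin φ₂ ) = atan2(-0.048056, 0.353952) = -0.134945 rad = -7.732°.
Hence λ₂ = 21.035° + -7.732° = 13.303°.

latitude 51.806°, longitude 13.303°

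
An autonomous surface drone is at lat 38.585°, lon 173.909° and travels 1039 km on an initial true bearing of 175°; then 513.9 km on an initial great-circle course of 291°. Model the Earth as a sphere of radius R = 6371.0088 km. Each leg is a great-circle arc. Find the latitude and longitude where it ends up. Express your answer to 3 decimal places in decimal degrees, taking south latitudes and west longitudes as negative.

latitude 30.835°, longitude 169.813°

Apply the spherical direct solution leg by leg, carrying full precision between legs.
Leg 1: from (38.585°, 173.909°), δ = 1039/6371.0088 = 0.163082 rad, θ = 175° → φ = 29.273°, λ = 174.839°.
Leg 2: from (29.273°, 174.839°), δ = 513.9/6371.0088 = 0.080662 rad, θ = 291° → φ = 30.835°, λ = 169.813°.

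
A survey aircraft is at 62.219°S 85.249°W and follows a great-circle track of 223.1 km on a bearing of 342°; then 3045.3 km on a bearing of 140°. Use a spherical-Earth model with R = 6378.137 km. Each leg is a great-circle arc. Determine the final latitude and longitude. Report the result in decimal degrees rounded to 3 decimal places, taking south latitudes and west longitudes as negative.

latitude -71.070°, longitude -20.927°

Apply the spherical direct solution leg by leg, carrying full precision between legs.
Leg 1: from (-62.219°, -85.249°), δ = 223.1/6378.137 = 0.034979 rad, θ = 342° → φ = -60.307°, λ = -86.499°.
Leg 2: from (-60.307°, -86.499°), δ = 3045.3/6378.137 = 0.477459 rad, θ = 140° → φ = -71.070°, λ = -20.927°.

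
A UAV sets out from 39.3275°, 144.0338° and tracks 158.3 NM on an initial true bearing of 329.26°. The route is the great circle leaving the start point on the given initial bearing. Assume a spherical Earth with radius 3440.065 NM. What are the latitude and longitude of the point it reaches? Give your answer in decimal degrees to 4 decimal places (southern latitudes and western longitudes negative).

latitude 41.5800°, longitude 142.2325°

Central angle δ = d/R = 0.046017 rad.
With φ₁ = 39.3275° = 0.686394 rad and θ = 329.26° = 5.746671 rad:
Destination latitude: φ₂ = arcsin( sin φ₁ cos δ + cos φ₁ sin δ cos θ ) = arcsin(0.663665) = 41.5800°.
For the longitude increment, Δλ = atan2( sin θ sin δ cos φ₁, cos δ − sin φ₁ sin φ₂ ) = atan2(-0.018188, 0.578342) = -1.8013°.
λ₂ = 144.0338° + -1.8013° = 142.2325°.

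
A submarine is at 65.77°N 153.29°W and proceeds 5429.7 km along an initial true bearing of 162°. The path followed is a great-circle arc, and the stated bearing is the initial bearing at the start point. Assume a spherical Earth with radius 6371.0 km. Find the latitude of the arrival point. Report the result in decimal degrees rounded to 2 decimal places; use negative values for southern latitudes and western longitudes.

latitude 17.85°

The arc subtends δ = 5429.7/6371 = 0.852252 rad at the centre.
Converting: φ₁ = 1.147903 rad, θ = 2.827433 rad.
Applying the spherical law of cosines for sides, sin φ₂ = sin φ₁ cos δ + cos φ₁ sin δ cos θ = 0.306483, so φ₂ = 17.85°.
For the longitude increment, Δλ = atan2( sin θ sin δ cos φ₁, cos δ − sin φ₁ sin φ₂ ) = atan2(0.095466, 0.378806) = 14.15°.
λ₂ = -153.29° + 14.15° = -139.14°.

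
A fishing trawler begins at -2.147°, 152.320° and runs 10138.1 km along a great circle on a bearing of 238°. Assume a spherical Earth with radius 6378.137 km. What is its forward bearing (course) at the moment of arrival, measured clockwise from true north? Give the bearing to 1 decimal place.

final bearing 273.2°

The arc subtends δ = 10138.1/6378.137 = 1.589508 rad at the centre.
Converting: φ₁ = -0.037472 rad, θ = 4.153884 rad.
Destination latitude: φ₂ = arcsin( sin φ₁ cos δ + cos φ₁ sin δ cos θ ) = arcsin(-0.528754) = -31.921°.
Then Δλ = atan2(-0.847304, -0.038520) = -1.616226 rad, from sin θ sin δ cos φ₁ over cos δ − sin φ₁ sin φ₂.
Hence λ₂ = 152.320° + -92.603° = 59.717°.
The forward bearing on arrival equals the back-azimuth from the destination plus 180°.
Back-azimuth from P₂ (-31.9°, 59.7°) to P₁ (-2.1°, 152.3°), with Δλ' = λ₁ − λ₂ = 92.6°: atan2( sin Δλ' cos φ₁ , cos φ₂ sin φ₁ − sin φ₂ cos φ₁ cos Δλ' ) = 93.2°.
Final bearing = (93.2° + 180°) mod 360° = 273.2°.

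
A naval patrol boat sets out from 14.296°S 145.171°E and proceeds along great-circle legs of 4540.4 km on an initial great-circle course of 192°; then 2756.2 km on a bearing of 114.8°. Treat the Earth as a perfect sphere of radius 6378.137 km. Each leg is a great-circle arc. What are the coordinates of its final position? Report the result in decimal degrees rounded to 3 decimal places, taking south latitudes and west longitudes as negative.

latitude -56.719°, longitude 175.756°

Apply the spherical direct solution leg by leg, carrying full precision between legs.
Leg 1: from (-14.296°, 145.171°), δ = 4540.4/6378.137 = 0.711869 rad, θ = 192° → φ = -53.721°, λ = 131.901°.
Leg 2: from (-53.721°, 131.901°), δ = 2756.2/6378.137 = 0.432132 rad, θ = 114.8° → φ = -56.719°, λ = 175.756°.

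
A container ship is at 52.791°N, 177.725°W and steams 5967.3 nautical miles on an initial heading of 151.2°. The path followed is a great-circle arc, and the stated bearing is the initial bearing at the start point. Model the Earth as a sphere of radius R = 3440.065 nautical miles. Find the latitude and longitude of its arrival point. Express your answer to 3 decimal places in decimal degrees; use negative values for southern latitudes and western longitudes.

latitude -40.749°, longitude -138.867°

Angular distance δ = d/R = 5967.3 / 3440.065 = 1.734647 rad.
Start latitude φ₁ = 0.921377 rad; initial bearing θ = 2.638938 rad.
sin φ₂ = sin φ₁ cos δ + cos φ₁ sin δ cos θ = (0.796435)(-0.163119) + (0.604724)(0.986606)(-0.876307) = -0.652740
φ₂ = asin(-0.652740) = -0.711196 rad = -40.749°.
Then Δλ = atan2(0.287426, 0.356746) = 0.678200 rad, from sin θ sin δ cos φ₁ over cos δ − sin φ₁ sin φ₂.
λ₂ = λ₁ + Δλ = -138.867°.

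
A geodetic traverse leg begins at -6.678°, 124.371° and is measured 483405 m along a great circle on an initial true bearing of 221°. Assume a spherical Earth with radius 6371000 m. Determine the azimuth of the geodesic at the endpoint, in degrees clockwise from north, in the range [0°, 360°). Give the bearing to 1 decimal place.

final bearing 221.4°

Central angle δ = d/R = 0.075876 rad.
Start latitude φ₁ = -0.116553 rad; initial bearing θ = 3.857178 rad.
sin φ₂ = sin φ₁ cos δ + cos φ₁ sin δ cos θ = (-0.116289)(0.997123) + (0.993215)(0.075803)(-0.754710) = -0.172776
φ₂ = asin(-0.172776) = -0.173647 rad = -9.949°.
For the longitude increment, Δλ = atan2( sin θ sin δ cos φ₁, cos δ − sin φ₁ sin φ₂ ) = atan2(-0.049394, 0.977031) = -2.894°.
λ₂ = λ₁ + Δλ = 121.477°.
The forward bearing on arrival equals the back-azimuth from the destination plus 180°.
Back-azimuth from P₂ (-9.9°, 121.5°) to P₁ (-6.7°, 124.4°), with Δλ' = λ₁ − λ₂ = 2.9°: atan2( sin Δλ' cos φ₁ , cos φ₂ sin φ₁ − sin φ₂ cos φ₁ cos Δλ' ) = 41.4°.
Final bearing = (41.4° + 180°) mod 360° = 221.4°.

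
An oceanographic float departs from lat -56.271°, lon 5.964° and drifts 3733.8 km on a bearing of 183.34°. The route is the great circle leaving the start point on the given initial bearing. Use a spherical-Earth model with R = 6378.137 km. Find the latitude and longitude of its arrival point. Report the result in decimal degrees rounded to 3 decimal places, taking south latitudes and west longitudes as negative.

latitude -88.141°, longitude -76.854°

Angular distance δ = d/R = 3733.8 / 6378.137 = 0.585406 rad.
With φ₁ = -56.271° = -0.982114 rad and θ = 183.34° = 3.199887 rad:
sin φ₂ = sin φ₁ cos δ + cos φ₁ sin δ cos θ = (-0.831673)(0.833488) + (0.555265)(0.552538)(-0.998301) = -0.999473
φ₂ = asin(-0.999473) = -1.538345 rad = -88.141°.
Δλ = atan2( sin θ sin δ cos φ₁ , cos δ − sin φ₁ sin φ₂ ) = atan2(-0.017875, 0.002252) = -1.445442 rad = -82.818°.
λ₂ = 5.964° + -82.818° = -76.854°.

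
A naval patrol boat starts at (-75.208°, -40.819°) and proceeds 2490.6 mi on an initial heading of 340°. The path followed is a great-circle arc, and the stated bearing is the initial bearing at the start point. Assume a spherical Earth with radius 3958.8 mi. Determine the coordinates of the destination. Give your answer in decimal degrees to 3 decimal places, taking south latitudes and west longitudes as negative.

latitude -39.834°, longitude -56.013°

δ = 2490.6/3958.8 = 0.629130 rad (36.0465°).
Converting: φ₁ = -1.312627 rad, θ = 5.934119 rad.
Applying the spherical law of cosines for sides, sin φ₂ = sin φ₁ cos δ + cos φ₁ sin δ cos θ = -0.640569, so φ₂ = -39.834°.
For the longitude increment, Δλ = atan2( sin θ sin δ cos φ₁, cos δ − sin φ₁ sin φ₂ ) = atan2(-0.051384, 0.189200) = -15.194°.
λ₂ = -40.819° + -15.194° = -56.013°.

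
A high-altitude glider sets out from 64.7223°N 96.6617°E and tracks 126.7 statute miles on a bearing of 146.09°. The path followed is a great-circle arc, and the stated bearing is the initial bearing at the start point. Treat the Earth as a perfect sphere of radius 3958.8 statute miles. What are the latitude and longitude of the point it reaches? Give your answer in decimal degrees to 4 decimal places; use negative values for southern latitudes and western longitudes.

latitude 63.1822°, longitude 98.9295°

The arc subtends δ = 126.7/3958.8 = 0.032005 rad at the centre.
Start latitude φ₁ = 1.129617 rad; initial bearing θ = 2.549752 rad.
Applying the spherical law of cosines for sides, sin φ₂ = sin φ₁ cos δ + cos φ₁ sin δ cos θ = 0.892446, so φ₂ = 63.1822°.
Δλ = atan2( sin θ sin δ cos φ₁ , cos δ − sin φ₁ sin φ₂ ) = atan2(0.007623, 0.192495) = 0.039580 rad = 2.2678°.
λ₂ = λ₁ + Δλ = 98.9295°.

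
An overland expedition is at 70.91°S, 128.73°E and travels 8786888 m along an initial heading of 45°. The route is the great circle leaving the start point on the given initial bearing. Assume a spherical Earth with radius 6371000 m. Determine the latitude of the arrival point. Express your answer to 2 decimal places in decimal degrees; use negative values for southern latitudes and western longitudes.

latitude 2.70°

Central angle δ = d/R = 1.379201 rad.
Start latitude φ₁ = -1.237613 rad; initial bearing θ = 0.785398 rad.
Destination latitude: φ₂ = arcsin( sin φ₁ cos δ + cos φ₁ sin δ cos θ ) = arcsin(0.047076) = 2.70°.
Then Δλ = atan2(0.227030, 0.234913) = 0.768334 rad, from sin θ sin δ cos φ₁ over cos δ − sin φ₁ sin φ₂.
Hence λ₂ = 128.73° + 44.02° = 172.75°.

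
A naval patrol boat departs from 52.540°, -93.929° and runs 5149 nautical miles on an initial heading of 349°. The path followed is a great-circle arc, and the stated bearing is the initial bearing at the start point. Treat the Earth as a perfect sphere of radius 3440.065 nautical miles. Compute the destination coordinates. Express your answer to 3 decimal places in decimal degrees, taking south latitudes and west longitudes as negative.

latitude 40.852°, longitude 100.641°

Central angle δ = d/R = 1.496774 rad.
Converting: φ₁ = 0.916996 rad, θ = 6.091199 rad.
Applying the spherical law of cosines for sides, sin φ₂ = sin φ₁ cos δ + cos φ₁ sin δ cos θ = 0.654102, so φ₂ = 40.852°.
Then Δλ = atan2(-0.115734, -0.445257) = -2.887294 rad, from sin θ sin δ cos φ₁ over cos δ − sin φ₁ sin φ₂.
λ₂ = -93.929° + -165.430° = -259.359°, normalized to (−180°, 180°] → 100.641°.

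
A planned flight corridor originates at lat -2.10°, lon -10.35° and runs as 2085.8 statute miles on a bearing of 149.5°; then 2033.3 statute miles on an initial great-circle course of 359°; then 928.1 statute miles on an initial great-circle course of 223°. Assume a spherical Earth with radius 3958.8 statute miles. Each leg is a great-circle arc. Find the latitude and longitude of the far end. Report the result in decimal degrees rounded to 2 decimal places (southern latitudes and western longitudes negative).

latitude -8.07°, longitude -3.30°

Apply the spherical direct solution leg by leg, carrying full precision between legs.
Leg 1: from (-2.10°, -10.35°), δ = 2085.8/3958.8 = 0.526877 rad, θ = 149.5° → φ = -27.69°, λ = 6.40°.
Leg 2: from (-27.69°, 6.40°), δ = 2033.3/3958.8 = 0.513615 rad, θ = 359° → φ = 1.74°, λ = 5.91°.
Leg 3: from (1.74°, 5.91°), δ = 928.1/3958.8 = 0.234440 rad, θ = 223° → φ = -8.07°, λ = -3.30°.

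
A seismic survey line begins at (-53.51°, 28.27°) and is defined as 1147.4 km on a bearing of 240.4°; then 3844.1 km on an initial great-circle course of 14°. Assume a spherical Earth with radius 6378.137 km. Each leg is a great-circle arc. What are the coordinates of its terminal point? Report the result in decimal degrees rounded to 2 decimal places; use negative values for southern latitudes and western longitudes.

Apply the spherical direct solution leg by leg, carrying full precision between legs.
Leg 1: from (-53.51°, 28.27°), δ = 1147.4/6378.137 = 0.179896 rad, θ = 240.4° → φ = -57.52°, λ = 11.43°.
Leg 2: from (-57.52°, 11.43°), δ = 3844.1/6378.137 = 0.602700 rad, θ = 14° → φ = -23.55°, λ = 20.03°.

latitude -23.55°, longitude 20.03°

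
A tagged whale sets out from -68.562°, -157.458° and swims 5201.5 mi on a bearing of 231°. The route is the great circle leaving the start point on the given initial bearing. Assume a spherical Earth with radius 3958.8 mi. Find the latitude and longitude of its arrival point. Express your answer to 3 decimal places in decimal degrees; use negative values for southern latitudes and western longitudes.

latitude -27.320°, longitude 80.322°

Central angle δ = d/R = 1.313908 rad.
Start latitude φ₁ = -1.196633 rad; initial bearing θ = 4.031711 rad.
sin φ₂ = sin φ₁ cos δ + cos φ₁ sin δ cos θ = (-0.930814)(0.254072) + (0.365494)(0.967185)(-0.629320) = -0.458959
φ₂ = asin(-0.458959) = -0.476823 rad = -27.320°.
Then Δλ = atan2(-0.274722, -0.173133) = -2.133136 rad, from sin θ sin δ cos φ₁ over cos δ − sin φ₁ sin φ₂.
λ₂ = -157.458° + -122.220° = -279.678°, normalized to (−180°, 180°] → 80.322°.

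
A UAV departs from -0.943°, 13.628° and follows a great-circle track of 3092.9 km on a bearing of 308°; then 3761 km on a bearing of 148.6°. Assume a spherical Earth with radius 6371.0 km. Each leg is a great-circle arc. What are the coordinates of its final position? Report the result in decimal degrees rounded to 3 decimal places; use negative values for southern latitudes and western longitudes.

Apply the spherical direct solution leg by leg, carrying full precision between legs.
Leg 1: from (-0.943°, 13.628°), δ = 3092.9/6371 = 0.485465 rad, θ = 308° → φ = 15.824°, λ = -8.841°.
Leg 2: from (15.824°, -8.841°), δ = 3761/6371 = 0.590331 rad, θ = 148.6° → φ = -13.331°, λ = 8.499°.

latitude -13.331°, longitude 8.499°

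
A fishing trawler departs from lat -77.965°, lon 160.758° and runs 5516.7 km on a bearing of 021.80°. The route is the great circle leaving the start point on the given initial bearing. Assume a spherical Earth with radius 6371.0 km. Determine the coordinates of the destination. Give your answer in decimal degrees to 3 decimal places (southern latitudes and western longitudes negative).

The arc subtends δ = 5516.7/6371 = 0.865908 rad at the centre.
Converting: φ₁ = -1.360746 rad, θ = 0.380482 rad.
sin φ₂ = sin φ₁ cos δ + cos φ₁ sin δ cos θ = (-0.978020)(0.647949) + (0.208509)(0.761684)(0.928486) = -0.486247
φ₂ = asin(-0.486247) = -0.507789 rad = -29.094°.
For the longitude increment, Δλ = atan2( sin θ sin δ cos φ₁, cos δ − sin φ₁ sin φ₂ ) = atan2(0.058980, 0.172389) = 18.887°.
λ₂ = λ₁ + Δλ = 179.645°.

latitude -29.094°, longitude 179.645°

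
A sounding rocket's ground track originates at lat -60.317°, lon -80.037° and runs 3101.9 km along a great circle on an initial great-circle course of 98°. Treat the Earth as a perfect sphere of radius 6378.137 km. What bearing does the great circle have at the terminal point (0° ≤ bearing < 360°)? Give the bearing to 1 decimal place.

final bearing 54.9°

Central angle δ = d/R = 0.486333 rad.
With φ₁ = -60.317° = -1.052730 rad and θ = 98° = 1.710423 rad:
Applying the spherical law of cosines for sides, sin φ₂ = sin φ₁ cos δ + cos φ₁ sin δ cos θ = -0.800258, so φ₂ = -53.155°.
Then Δλ = atan2(0.229198, 0.188806) = 0.881730 rad, from sin θ sin δ cos φ₁ over cos δ − sin φ₁ sin φ₂.
λ₂ = -80.037° + 50.519° = -29.518°.
The forward bearing on arrival equals the back-azimuth from the destination plus 180°.
Back-azimuth from P₂ (-53.2°, -29.5°) to P₁ (-60.3°, -80.0°), with Δλ' = λ₁ − λ₂ = -50.5°: atan2( sin Δλ' cos φ₁ , cos φ₂ sin φ₁ − sin φ₂ cos φ₁ cos Δλ' ) = 234.9°.
Final bearing = (234.9° + 180°) mod 360° = 54.9°.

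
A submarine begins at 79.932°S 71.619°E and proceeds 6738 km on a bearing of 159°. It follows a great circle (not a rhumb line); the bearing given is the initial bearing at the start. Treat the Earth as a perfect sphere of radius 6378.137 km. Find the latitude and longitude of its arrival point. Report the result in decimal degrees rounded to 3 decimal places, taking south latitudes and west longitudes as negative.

Angular distance δ = d/R = 6738 / 6378.137 = 1.056421 rad.
Start latitude φ₁ = -1.395077 rad; initial bearing θ = 2.775074 rad.
sin φ₂ = sin φ₁ cos δ + cos φ₁ sin δ cos θ = (-0.984601)(0.491991) + (0.174817)(0.870600)(-0.933580) = -0.626501
φ₂ = asin(-0.626501) = -0.677056 rad = -38.792°.
For the longitude increment, Δλ = atan2( sin θ sin δ cos φ₁, cos δ − sin φ₁ sin φ₂ ) = atan2(0.054542, -0.124863) = 156.404°.
λ₂ = 71.619° + 156.404° = 228.023°, normalized to (−180°, 180°] → -131.977°.

latitude -38.792°, longitude -131.977°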